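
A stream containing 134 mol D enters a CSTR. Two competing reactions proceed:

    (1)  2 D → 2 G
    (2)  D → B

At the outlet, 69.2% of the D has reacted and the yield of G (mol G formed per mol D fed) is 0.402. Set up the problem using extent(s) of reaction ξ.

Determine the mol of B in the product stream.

38.9 mol

Yield of G: 2ξ₁ / 134 = 0.402 → ξ₁ = 26.93 mol.
Conversion of D: 2ξ₁ + 1ξ₂ = 0.692 × 134 = 92.73 → ξ₂ = 38.86 mol.
Outlet amounts (n = n₀ + Σ ν·ξ):
  D: 134 − 2(26.93) − 1(38.86) = 41.27
  G: 0 + 2(26.93) = 53.87
  B: 0 + 1(38.86) = 38.86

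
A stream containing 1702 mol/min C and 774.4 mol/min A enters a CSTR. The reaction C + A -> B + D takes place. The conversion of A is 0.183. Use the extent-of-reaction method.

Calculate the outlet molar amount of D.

142 mol/min

A reacted = 0.183 × 774.4 = 141.7 mol/min; ν_A = −1, so ξ = 141.7/1 = 141.7 mol/min.
Outlet amounts (n = n₀ + ν ξ):
  C: 1702 − 1(141.7) = 1560
  A: 774.4 − 1(141.7) = 632.7
  B: 0 + 1(141.7) = 141.7
  D: 0 + 1(141.7) = 141.7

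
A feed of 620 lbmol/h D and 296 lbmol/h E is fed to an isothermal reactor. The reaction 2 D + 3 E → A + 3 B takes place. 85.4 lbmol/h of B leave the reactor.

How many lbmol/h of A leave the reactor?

For B: n = n₀ + 3ξ → 85.4 = 0 + 3ξ, giving ξ = 28.47 lbmol/h.
Outlet amounts (n = n₀ + ν ξ):
  D: 620 − 2(28.47) = 563.1
  E: 296 − 3(28.47) = 210.6
  A: 0 + 1(28.47) = 28.47
  B: 0 + 3(28.47) = 85.4

28.5 lbmol/h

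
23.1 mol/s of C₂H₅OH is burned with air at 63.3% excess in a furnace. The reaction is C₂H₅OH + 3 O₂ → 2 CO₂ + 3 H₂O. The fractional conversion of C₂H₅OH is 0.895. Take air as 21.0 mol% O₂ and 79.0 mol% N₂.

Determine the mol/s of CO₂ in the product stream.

41.3 mol/s

Stoichiometric O₂ = 3 × 23.1 = 69.3 mol/s; O₂ fed = 69.3 × 1.633 = 113.2 mol/s.
N₂ fed = 113.2 × 79/21 = 425.7 mol/s.
Fuel reacted = 0.895 × 23.1 → ξ = 20.67 mol/s.
Outlet (n = n₀ + ν ξ):
  C₂H₅OH: 23.1 − 1(20.67) = 2.425
  O₂: 113.2 − 3(20.67) = 51.14
  N₂: 425.7 (inert)
  CO₂: 0 + 2(20.67) = 41.35
  H₂O: 0 + 3(20.67) = 62.02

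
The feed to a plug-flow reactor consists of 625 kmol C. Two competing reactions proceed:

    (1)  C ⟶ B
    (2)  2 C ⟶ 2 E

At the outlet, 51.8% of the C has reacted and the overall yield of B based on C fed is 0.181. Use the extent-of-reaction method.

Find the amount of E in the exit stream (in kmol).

Yield of B: 1ξ₁ / 625 = 0.181 → ξ₁ = 113.1 kmol.
Conversion of C: 1ξ₁ + 2ξ₂ = 0.518 × 625 = 323.8 → ξ₂ = 105.3 kmol.
Outlet amounts (n = n₀ + Σ ν·ξ):
  C: 625 − 1(113.1) − 2(105.3) = 301.2
  B: 0 + 1(113.1) = 113.1
  E: 0 + 2(105.3) = 210.6

211 kmol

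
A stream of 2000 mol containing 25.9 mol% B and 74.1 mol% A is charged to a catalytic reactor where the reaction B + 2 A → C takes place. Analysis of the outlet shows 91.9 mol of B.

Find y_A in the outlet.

0.549

For B: n = n₀ − 1ξ → 91.9 = 518 − 1ξ, giving ξ = 426.1 mol.
Outlet amounts (n = n₀ + ν ξ):
  B: 518 − 1(426.1) = 91.9
  A: 1482 − 2(426.1) = 629.8
  C: 0 + 1(426.1) = 426.1
Total out = 1148 mol; y_A = 629.8 / 1148 = 0.5487.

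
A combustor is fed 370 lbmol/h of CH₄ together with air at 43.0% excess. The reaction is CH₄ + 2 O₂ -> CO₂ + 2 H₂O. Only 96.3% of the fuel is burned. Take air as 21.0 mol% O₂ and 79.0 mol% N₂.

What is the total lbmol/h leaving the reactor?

Stoichiometric O₂ = 2 × 370 = 740 lbmol/h; O₂ fed = 740 × 1.430 = 1058 lbmol/h.
N₂ fed = 1058 × 79/21 = 3981 lbmol/h.
Fuel reacted = 0.963 × 370 → ξ = 356.3 lbmol/h.
Outlet (n = n₀ + ν ξ):
  CH₄: 370 − 1(356.3) = 13.69
  O₂: 1058 − 2(356.3) = 345.6
  N₂: 3981 (inert)
  CO₂: 0 + 1(356.3) = 356.3
  H₂O: 0 + 2(356.3) = 712.6
Total out = 13.69 + 345.6 + 3981 + 356.3 + 712.6 = 5409 lbmol/h.

5410 lbmol/h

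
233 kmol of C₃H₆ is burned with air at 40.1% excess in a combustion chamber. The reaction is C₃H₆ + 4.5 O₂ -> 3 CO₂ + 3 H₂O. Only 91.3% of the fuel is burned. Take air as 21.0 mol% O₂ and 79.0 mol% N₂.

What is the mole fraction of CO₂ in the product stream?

0.087

Stoichiometric O₂ = 4.5 × 233 = 1048 kmol; O₂ fed = 1048 × 1.401 = 1469 kmol.
N₂ fed = 1469 × 79/21 = 5526 kmol.
Fuel reacted = 0.913 × 233 → ξ = 212.7 kmol.
Outlet (n = n₀ + ν ξ):
  C₃H₆: 233 − 1(212.7) = 20.27
  O₂: 1469 − 4.5(212.7) = 511.7
  N₂: 5526 (inert)
  CO₂: 0 + 3(212.7) = 638.2
  H₂O: 0 + 3(212.7) = 638.2
Total out = 7334 kmol; y_CO₂ = 638.2 / 7334 = 0.08701.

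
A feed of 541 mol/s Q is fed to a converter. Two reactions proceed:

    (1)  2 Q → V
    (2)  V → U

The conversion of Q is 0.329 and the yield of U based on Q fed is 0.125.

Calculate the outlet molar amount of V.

21.4 mol/s

Conversion of Q: Q consumed = 2ξ₁ = 0.329 × 541 → ξ₁ = 88.99 mol/s.
Yield of U: 1ξ₂ / 541 = 0.125 → ξ₂ = 67.62 mol/s.
Outlet amounts (n = n₀ + Σ ν·ξ):
  Q: 541 − 2(88.99) = 363
  V: 0 + 1(88.99) − 1(67.62) = 21.37
  U: 0 + 1(67.62) = 67.62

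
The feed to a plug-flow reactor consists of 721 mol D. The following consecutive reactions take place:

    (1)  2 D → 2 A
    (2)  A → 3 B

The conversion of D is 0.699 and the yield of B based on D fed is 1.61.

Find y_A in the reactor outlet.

0.0783

Conversion of D: D consumed = 2ξ₁ = 0.699 × 721 → ξ₁ = 252 mol.
Yield of B: 3ξ₂ / 721 = 1.61 → ξ₂ = 386.9 mol.
Outlet amounts (n = n₀ + Σ ν·ξ):
  D: 721 − 2(252) = 217
  A: 0 + 2(252) − 1(386.9) = 117
  B: 0 + 3(386.9) = 1161
Total out = 1495 mol; y_A = 117 / 1495 = 0.0783.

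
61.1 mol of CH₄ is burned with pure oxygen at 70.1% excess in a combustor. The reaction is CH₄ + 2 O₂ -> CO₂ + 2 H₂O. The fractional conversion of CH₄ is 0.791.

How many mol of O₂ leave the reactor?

111 mol

Stoichiometric O₂ = 2 × 61.1 = 122.2 mol; O₂ fed = 122.2 × 1.701 = 207.9 mol.
Fuel reacted = 0.791 × 61.1 → ξ = 48.33 mol.
Outlet (n = n₀ + ν ξ):
  CH₄: 61.1 − 1(48.33) = 12.77
  O₂: 207.9 − 2(48.33) = 111.2
  CO₂: 0 + 1(48.33) = 48.33
  H₂O: 0 + 2(48.33) = 96.66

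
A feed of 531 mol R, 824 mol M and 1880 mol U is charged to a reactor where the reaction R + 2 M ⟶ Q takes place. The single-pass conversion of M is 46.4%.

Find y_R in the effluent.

0.119

M reacted = 0.464 × 824 = 382.3 mol; ν_M = −2, so ξ = 382.3/2 = 191.2 mol.
Outlet amounts (n = n₀ + ν ξ):
  R: 531 − 1(191.2) = 339.8
  M: 824 − 2(191.2) = 441.7
  Q: 0 + 1(191.2) = 191.2
  U: 1880 (inert)
Total out = 2853 mol; y_R = 339.8 / 2853 = 0.1191.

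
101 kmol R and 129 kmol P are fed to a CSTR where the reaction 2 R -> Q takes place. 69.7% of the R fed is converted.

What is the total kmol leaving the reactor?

195 kmol

R reacted = 0.697 × 101 = 70.4 kmol; ν_R = −2, so ξ = 70.4/2 = 35.2 kmol.
Outlet amounts (n = n₀ + ν ξ):
  R: 101 − 2(35.2) = 30.6
  Q: 0 + 1(35.2) = 35.2
  P: 129 (inert)
Total out = 30.6 + 35.2 + 129 = 194.8 kmol.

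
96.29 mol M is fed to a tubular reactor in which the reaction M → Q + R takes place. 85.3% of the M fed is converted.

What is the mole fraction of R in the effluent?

M reacted = 0.853 × 96.29 = 82.14 mol; ν_M = −1, so ξ = 82.14/1 = 82.14 mol.
Outlet amounts (n = n₀ + ν ξ):
  M: 96.29 − 1(82.14) = 14.15
  Q: 0 + 1(82.14) = 82.14
  R: 0 + 1(82.14) = 82.14
Total out = 178.4 mol; y_R = 82.14 / 178.4 = 0.4603.

0.46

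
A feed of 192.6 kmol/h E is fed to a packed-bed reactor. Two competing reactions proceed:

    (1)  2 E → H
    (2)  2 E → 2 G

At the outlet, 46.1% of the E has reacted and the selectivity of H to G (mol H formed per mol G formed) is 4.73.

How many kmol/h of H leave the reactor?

Conversion of E: E consumed = 0.461 × 192.6 = 88.79 kmol/h = 2ξ₁ + 2ξ₂.
Selectivity: 1ξ₁ / (2ξ₂) = 4.73 → ξ₁ = 9.46 ξ₂.
Substitute: (2·9.46 + 2) ξ₂ = 88.79 → ξ₂ = 4.244 kmol/h, ξ₁ = 40.15 kmol/h.
Outlet amounts (n = n₀ + Σ ν·ξ):
  E: 192.6 − 2(40.15) − 2(4.244) = 103.8
  H: 0 + 1(40.15) = 40.15
  G: 0 + 2(4.244) = 8.488

40.2 kmol/h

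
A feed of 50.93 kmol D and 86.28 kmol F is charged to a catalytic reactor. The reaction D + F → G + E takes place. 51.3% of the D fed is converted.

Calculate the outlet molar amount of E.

26.1 kmol

D reacted = 0.513 × 50.93 = 26.13 kmol; ν_D = −1, so ξ = 26.13/1 = 26.13 kmol.
Outlet amounts (n = n₀ + ν ξ):
  D: 50.93 − 1(26.13) = 24.8
  F: 86.28 − 1(26.13) = 60.15
  G: 0 + 1(26.13) = 26.13
  E: 0 + 1(26.13) = 26.13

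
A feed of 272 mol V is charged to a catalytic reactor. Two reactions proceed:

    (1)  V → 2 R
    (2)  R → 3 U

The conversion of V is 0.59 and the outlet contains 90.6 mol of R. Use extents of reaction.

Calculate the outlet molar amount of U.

Conversion of V: V consumed = 1ξ₁ = 0.59 × 272 → ξ₁ = 160.5 mol.
R balance: n_R = 0 + 2ξ₁ − 1ξ₂ = 90.6 → ξ₂ = (2·160.5 − 90.6)/1 = 230.4 mol.
Outlet amounts (n = n₀ + Σ ν·ξ):
  V: 272 − 1(160.5) = 111.5
  R: 0 + 2(160.5) − 1(230.4) = 90.6
  U: 0 + 3(230.4) = 691.1

691 mol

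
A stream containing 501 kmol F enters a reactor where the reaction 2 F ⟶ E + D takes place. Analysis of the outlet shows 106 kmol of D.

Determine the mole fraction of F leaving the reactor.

0.577

For D: n = n₀ + 1ξ → 106 = 0 + 1ξ, giving ξ = 106 kmol.
Outlet amounts (n = n₀ + ν ξ):
  F: 501 − 2(106) = 289
  E: 0 + 1(106) = 106
  D: 0 + 1(106) = 106
Total out = 501 kmol; y_F = 289 / 501 = 0.5768.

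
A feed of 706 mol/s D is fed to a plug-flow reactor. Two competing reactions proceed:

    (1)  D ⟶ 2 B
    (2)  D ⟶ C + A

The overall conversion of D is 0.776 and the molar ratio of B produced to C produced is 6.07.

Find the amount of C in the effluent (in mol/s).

136 mol/s

Conversion of D: D consumed = 0.776 × 706 = 547.9 mol/s = 1ξ₁ + 1ξ₂.
Selectivity: 2ξ₁ / (1ξ₂) = 6.07 → ξ₁ = 3.035 ξ₂.
Substitute: (1·3.035 + 1) ξ₂ = 547.9 → ξ₂ = 135.8 mol/s, ξ₁ = 412.1 mol/s.
Outlet amounts (n = n₀ + Σ ν·ξ):
  D: 706 − 1(412.1) − 1(135.8) = 158.1
  B: 0 + 2(412.1) = 824.2
  C: 0 + 1(135.8) = 135.8
  A: 0 + 1(135.8) = 135.8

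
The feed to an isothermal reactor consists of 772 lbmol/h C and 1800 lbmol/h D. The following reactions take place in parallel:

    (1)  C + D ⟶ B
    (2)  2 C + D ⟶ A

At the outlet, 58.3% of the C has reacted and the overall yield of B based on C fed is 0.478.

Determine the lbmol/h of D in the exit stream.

Yield of B: 1ξ₁ / 772 = 0.478 → ξ₁ = 369 lbmol/h.
Conversion of C: 1ξ₁ + 2ξ₂ = 0.583 × 772 = 450.1 → ξ₂ = 40.53 lbmol/h.
Outlet amounts (n = n₀ + Σ ν·ξ):
  C: 772 − 1(369) − 2(40.53) = 321.9
  D: 1800 − 1(369) − 1(40.53) = 1390
  B: 0 + 1(369) = 369
  A: 0 + 1(40.53) = 40.53

1390 lbmol/h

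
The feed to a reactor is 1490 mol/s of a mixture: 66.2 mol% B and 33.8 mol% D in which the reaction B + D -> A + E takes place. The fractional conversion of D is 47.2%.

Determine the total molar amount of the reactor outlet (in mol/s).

D reacted = 0.472 × 503.6 = 237.7 mol/s; ν_D = −1, so ξ = 237.7/1 = 237.7 mol/s.
Outlet amounts (n = n₀ + ν ξ):
  B: 986.4 − 1(237.7) = 748.7
  D: 503.6 − 1(237.7) = 265.9
  A: 0 + 1(237.7) = 237.7
  E: 0 + 1(237.7) = 237.7
Total out = 748.7 + 265.9 + 237.7 + 237.7 = 1490 mol/s.

1490 mol/s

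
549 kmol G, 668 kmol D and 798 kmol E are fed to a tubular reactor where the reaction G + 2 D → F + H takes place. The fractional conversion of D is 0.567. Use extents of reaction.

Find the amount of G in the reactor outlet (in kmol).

360 kmol

D reacted = 0.567 × 668 = 378.8 kmol; ν_D = −2, so ξ = 378.8/2 = 189.4 kmol.
Outlet amounts (n = n₀ + ν ξ):
  G: 549 − 1(189.4) = 359.6
  D: 668 − 2(189.4) = 289.2
  F: 0 + 1(189.4) = 189.4
  H: 0 + 1(189.4) = 189.4
  E: 798 (inert)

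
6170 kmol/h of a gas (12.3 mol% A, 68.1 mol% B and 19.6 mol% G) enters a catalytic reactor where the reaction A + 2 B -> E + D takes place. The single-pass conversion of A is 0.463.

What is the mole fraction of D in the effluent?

0.0604

A reacted = 0.463 × 758.9 = 351.4 kmol/h; ν_A = −1, so ξ = 351.4/1 = 351.4 kmol/h.
Outlet amounts (n = n₀ + ν ξ):
  A: 758.9 − 1(351.4) = 407.5
  B: 4202 − 2(351.4) = 3499
  E: 0 + 1(351.4) = 351.4
  D: 0 + 1(351.4) = 351.4
  G: 1209 (inert)
Total out = 5819 kmol/h; y_D = 351.4 / 5819 = 0.06039.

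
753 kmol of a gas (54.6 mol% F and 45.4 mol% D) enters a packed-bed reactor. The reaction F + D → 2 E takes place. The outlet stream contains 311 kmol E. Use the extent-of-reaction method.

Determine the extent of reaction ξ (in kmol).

ξ = 156 kmol

For E: n = n₀ + 2ξ → 311 = 0 + 2ξ, giving ξ = 155.5 kmol.
Outlet amounts (n = n₀ + ν ξ):
  F: 411.1 − 1(155.5) = 255.6
  D: 341.9 − 1(155.5) = 186.4
  E: 0 + 2(155.5) = 311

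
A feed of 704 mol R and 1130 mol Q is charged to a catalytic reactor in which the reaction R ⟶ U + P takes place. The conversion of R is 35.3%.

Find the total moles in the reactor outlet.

R reacted = 0.353 × 704 = 248.5 mol; ν_R = −1, so ξ = 248.5/1 = 248.5 mol.
Outlet amounts (n = n₀ + ν ξ):
  R: 704 − 1(248.5) = 455.5
  U: 0 + 1(248.5) = 248.5
  P: 0 + 1(248.5) = 248.5
  Q: 1130 (inert)
Total out = 455.5 + 248.5 + 248.5 + 1130 = 2083 mol.

2080 mol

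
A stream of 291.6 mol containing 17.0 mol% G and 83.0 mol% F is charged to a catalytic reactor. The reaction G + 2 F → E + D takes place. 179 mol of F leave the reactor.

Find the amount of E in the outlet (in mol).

For F: n = n₀ − 2ξ → 179 = 242 − 2ξ, giving ξ = 31.51 mol.
Outlet amounts (n = n₀ + ν ξ):
  G: 49.57 − 1(31.51) = 18.06
  F: 242 − 2(31.51) = 179
  E: 0 + 1(31.51) = 31.51
  D: 0 + 1(31.51) = 31.51

31.5 mol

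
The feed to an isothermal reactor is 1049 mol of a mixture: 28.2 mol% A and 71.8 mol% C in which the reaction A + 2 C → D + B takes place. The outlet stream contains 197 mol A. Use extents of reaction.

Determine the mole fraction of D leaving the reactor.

For A: n = n₀ − 1ξ → 197 = 295.8 − 1ξ, giving ξ = 98.82 mol.
Outlet amounts (n = n₀ + ν ξ):
  A: 295.8 − 1(98.82) = 197
  C: 753.2 − 2(98.82) = 555.5
  D: 0 + 1(98.82) = 98.82
  B: 0 + 1(98.82) = 98.82
Total out = 950.2 mol; y_D = 98.82 / 950.2 = 0.104.

0.104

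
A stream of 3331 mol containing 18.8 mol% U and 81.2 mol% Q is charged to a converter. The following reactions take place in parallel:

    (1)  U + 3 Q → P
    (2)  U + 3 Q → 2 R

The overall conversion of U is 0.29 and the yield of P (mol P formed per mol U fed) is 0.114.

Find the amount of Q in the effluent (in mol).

Yield of P: 1ξ₁ / 626.2 = 0.114 → ξ₁ = 71.39 mol.
Conversion of U: 1ξ₁ + 1ξ₂ = 0.29 × 626.2 = 181.6 → ξ₂ = 110.2 mol.
Outlet amounts (n = n₀ + Σ ν·ξ):
  U: 626.2 − 1(71.39) − 1(110.2) = 444.6
  Q: 2705 − 3(71.39) − 3(110.2) = 2160
  P: 0 + 1(71.39) = 71.39
  R: 0 + 2(110.2) = 220.4

2160 mol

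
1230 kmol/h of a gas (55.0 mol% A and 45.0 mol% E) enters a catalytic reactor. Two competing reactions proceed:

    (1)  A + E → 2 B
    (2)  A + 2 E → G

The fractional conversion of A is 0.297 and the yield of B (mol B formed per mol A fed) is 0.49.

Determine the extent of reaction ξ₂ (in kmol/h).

Yield of B: 2ξ₁ / 676.5 = 0.49 → ξ₁ = 165.7 kmol/h.
Conversion of A: 1ξ₁ + 1ξ₂ = 0.297 × 676.5 = 200.9 → ξ₂ = 35.18 kmol/h.
Outlet amounts (n = n₀ + Σ ν·ξ):
  A: 676.5 − 1(165.7) − 1(35.18) = 475.6
  E: 553.5 − 1(165.7) − 2(35.18) = 317.4
  B: 0 + 2(165.7) = 331.5
  G: 0 + 1(35.18) = 35.18

ξ₂ = 35.2 kmol/h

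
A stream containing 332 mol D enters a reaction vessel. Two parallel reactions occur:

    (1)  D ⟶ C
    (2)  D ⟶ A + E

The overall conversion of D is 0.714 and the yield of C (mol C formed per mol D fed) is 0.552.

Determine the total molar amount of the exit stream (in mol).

386 mol

Yield of C: 1ξ₁ / 332 = 0.552 → ξ₁ = 183.3 mol.
Conversion of D: 1ξ₁ + 1ξ₂ = 0.714 × 332 = 237 → ξ₂ = 53.78 mol.
Outlet amounts (n = n₀ + Σ ν·ξ):
  D: 332 − 1(183.3) − 1(53.78) = 94.95
  C: 0 + 1(183.3) = 183.3
  A: 0 + 1(53.78) = 53.78
  E: 0 + 1(53.78) = 53.78
Total out = 94.95 + 183.3 + 53.78 + 53.78 = 385.8 mol.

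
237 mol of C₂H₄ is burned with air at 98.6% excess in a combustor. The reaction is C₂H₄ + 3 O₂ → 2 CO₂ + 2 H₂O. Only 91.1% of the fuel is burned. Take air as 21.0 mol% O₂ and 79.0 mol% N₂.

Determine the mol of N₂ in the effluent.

Stoichiometric O₂ = 3 × 237 = 711 mol; O₂ fed = 711 × 1.986 = 1412 mol.
N₂ fed = 1412 × 79/21 = 5312 mol.
Fuel reacted = 0.911 × 237 → ξ = 215.9 mol.
Outlet (n = n₀ + ν ξ):
  C₂H₄: 237 − 1(215.9) = 21.09
  O₂: 1412 − 3(215.9) = 764.3
  N₂: 5312 (inert)
  CO₂: 0 + 2(215.9) = 431.8
  H₂O: 0 + 2(215.9) = 431.8

5310 mol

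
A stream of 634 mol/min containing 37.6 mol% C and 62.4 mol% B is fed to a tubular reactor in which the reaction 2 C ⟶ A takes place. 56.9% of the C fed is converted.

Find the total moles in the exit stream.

566 mol/min

C reacted = 0.569 × 238.4 = 135.6 mol/min; ν_C = −2, so ξ = 135.6/2 = 67.82 mol/min.
Outlet amounts (n = n₀ + ν ξ):
  C: 238.4 − 2(67.82) = 102.7
  A: 0 + 1(67.82) = 67.82
  B: 395.6 (inert)
Total out = 102.7 + 67.82 + 395.6 = 566.2 mol/min.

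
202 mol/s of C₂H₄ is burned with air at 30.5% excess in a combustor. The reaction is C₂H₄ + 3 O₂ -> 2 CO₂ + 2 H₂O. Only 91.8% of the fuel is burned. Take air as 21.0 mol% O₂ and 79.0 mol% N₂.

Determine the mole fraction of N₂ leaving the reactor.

Stoichiometric O₂ = 3 × 202 = 606 mol/s; O₂ fed = 606 × 1.305 = 790.8 mol/s.
N₂ fed = 790.8 × 79/21 = 2975 mol/s.
Fuel reacted = 0.918 × 202 → ξ = 185.4 mol/s.
Outlet (n = n₀ + ν ξ):
  C₂H₄: 202 − 1(185.4) = 16.56
  O₂: 790.8 − 3(185.4) = 234.5
  N₂: 2975 (inert)
  CO₂: 0 + 2(185.4) = 370.9
  H₂O: 0 + 2(185.4) = 370.9
Total out = 3968 mol/s; y_N₂ = 2975 / 3968 = 0.7498.

0.75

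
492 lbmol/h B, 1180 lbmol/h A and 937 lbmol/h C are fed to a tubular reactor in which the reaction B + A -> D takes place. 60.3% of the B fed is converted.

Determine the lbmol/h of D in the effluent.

B reacted = 0.603 × 492 = 296.7 lbmol/h; ν_B = −1, so ξ = 296.7/1 = 296.7 lbmol/h.
Outlet amounts (n = n₀ + ν ξ):
  B: 492 − 1(296.7) = 195.3
  A: 1180 − 1(296.7) = 883.3
  D: 0 + 1(296.7) = 296.7
  C: 937 (inert)

297 lbmol/h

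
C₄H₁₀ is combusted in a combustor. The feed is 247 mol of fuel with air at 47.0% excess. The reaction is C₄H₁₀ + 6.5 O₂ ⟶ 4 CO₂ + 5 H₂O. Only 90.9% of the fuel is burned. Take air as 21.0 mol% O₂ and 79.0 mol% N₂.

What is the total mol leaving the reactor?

11800 mol

Stoichiometric O₂ = 6.5 × 247 = 1606 mol; O₂ fed = 1606 × 1.470 = 2360 mol.
N₂ fed = 2360 × 79/21 = 8878 mol.
Fuel reacted = 0.909 × 247 → ξ = 224.5 mol.
Outlet (n = n₀ + ν ξ):
  C₄H₁₀: 247 − 1(224.5) = 22.48
  O₂: 2360 − 6.5(224.5) = 900.7
  N₂: 8878 (inert)
  CO₂: 0 + 4(224.5) = 898.1
  H₂O: 0 + 5(224.5) = 1123
Total out = 22.48 + 900.7 + 8878 + 898.1 + 1123 = 11820 mol.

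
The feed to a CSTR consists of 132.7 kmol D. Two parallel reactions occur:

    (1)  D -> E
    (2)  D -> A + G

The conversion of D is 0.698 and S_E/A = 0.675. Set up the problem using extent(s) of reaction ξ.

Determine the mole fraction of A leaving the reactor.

Conversion of D: D consumed = 0.698 × 132.7 = 92.62 kmol = 1ξ₁ + 1ξ₂.
Selectivity: 1ξ₁ / (1ξ₂) = 0.675 → ξ₁ = 0.675 ξ₂.
Substitute: (1·0.675 + 1) ξ₂ = 92.62 → ξ₂ = 55.3 kmol, ξ₁ = 37.33 kmol.
Outlet amounts (n = n₀ + Σ ν·ξ):
  D: 132.7 − 1(37.33) − 1(55.3) = 40.08
  E: 0 + 1(37.33) = 37.33
  A: 0 + 1(55.3) = 55.3
  G: 0 + 1(55.3) = 55.3
Total out = 188 kmol; y_A = 55.3 / 188 = 0.2941.

0.294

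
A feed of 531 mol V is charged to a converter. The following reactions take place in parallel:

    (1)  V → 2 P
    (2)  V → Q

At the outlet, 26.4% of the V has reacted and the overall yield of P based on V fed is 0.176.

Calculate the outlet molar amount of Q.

93.5 mol

Yield of P: 2ξ₁ / 531 = 0.176 → ξ₁ = 46.73 mol.
Conversion of V: 1ξ₁ + 1ξ₂ = 0.264 × 531 = 140.2 → ξ₂ = 93.46 mol.
Outlet amounts (n = n₀ + Σ ν·ξ):
  V: 531 − 1(46.73) − 1(93.46) = 390.8
  P: 0 + 2(46.73) = 93.46
  Q: 0 + 1(93.46) = 93.46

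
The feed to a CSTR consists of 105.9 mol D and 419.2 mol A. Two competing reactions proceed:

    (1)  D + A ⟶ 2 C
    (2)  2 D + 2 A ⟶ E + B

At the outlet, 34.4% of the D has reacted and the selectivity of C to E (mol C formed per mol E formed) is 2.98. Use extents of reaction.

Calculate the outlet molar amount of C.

Conversion of D: D consumed = 0.344 × 105.9 = 36.43 mol = 1ξ₁ + 2ξ₂.
Selectivity: 2ξ₁ / (1ξ₂) = 2.98 → ξ₁ = 1.49 ξ₂.
Substitute: (1·1.49 + 2) ξ₂ = 36.43 → ξ₂ = 10.44 mol, ξ₁ = 15.55 mol.
Outlet amounts (n = n₀ + Σ ν·ξ):
  D: 105.9 − 1(15.55) − 2(10.44) = 69.47
  A: 419.2 − 1(15.55) − 2(10.44) = 382.8
  C: 0 + 2(15.55) = 31.11
  E: 0 + 1(10.44) = 10.44
  B: 0 + 1(10.44) = 10.44

31.1 mol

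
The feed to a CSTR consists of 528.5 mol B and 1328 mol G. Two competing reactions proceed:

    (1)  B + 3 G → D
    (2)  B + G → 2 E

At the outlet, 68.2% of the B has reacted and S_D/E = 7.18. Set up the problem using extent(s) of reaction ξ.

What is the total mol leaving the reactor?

Conversion of B: B consumed = 0.682 × 528.5 = 360.4 mol = 1ξ₁ + 1ξ₂.
Selectivity: 1ξ₁ / (2ξ₂) = 7.18 → ξ₁ = 14.36 ξ₂.
Substitute: (1·14.36 + 1) ξ₂ = 360.4 → ξ₂ = 23.47 mol, ξ₁ = 337 mol.
Outlet amounts (n = n₀ + Σ ν·ξ):
  B: 528.5 − 1(337) − 1(23.47) = 168.1
  G: 1328 − 3(337) − 1(23.47) = 293.6
  D: 0 + 1(337) = 337
  E: 0 + 2(23.47) = 46.93
Total out = 168.1 + 293.6 + 337 + 46.93 = 845.6 mol.

846 mol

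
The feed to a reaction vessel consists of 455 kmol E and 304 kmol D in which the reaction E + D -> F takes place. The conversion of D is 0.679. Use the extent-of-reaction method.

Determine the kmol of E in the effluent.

249 kmol

D reacted = 0.679 × 304 = 206.4 kmol; ν_D = −1, so ξ = 206.4/1 = 206.4 kmol.
Outlet amounts (n = n₀ + ν ξ):
  E: 455 − 1(206.4) = 248.6
  D: 304 − 1(206.4) = 97.58
  F: 0 + 1(206.4) = 206.4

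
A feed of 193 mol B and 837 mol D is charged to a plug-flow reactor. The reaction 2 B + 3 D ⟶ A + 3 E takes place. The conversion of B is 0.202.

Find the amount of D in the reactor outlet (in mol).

B reacted = 0.202 × 193 = 38.99 mol; ν_B = −2, so ξ = 38.99/2 = 19.49 mol.
Outlet amounts (n = n₀ + ν ξ):
  B: 193 − 2(19.49) = 154
  D: 837 − 3(19.49) = 778.5
  A: 0 + 1(19.49) = 19.49
  E: 0 + 3(19.49) = 58.48

779 mol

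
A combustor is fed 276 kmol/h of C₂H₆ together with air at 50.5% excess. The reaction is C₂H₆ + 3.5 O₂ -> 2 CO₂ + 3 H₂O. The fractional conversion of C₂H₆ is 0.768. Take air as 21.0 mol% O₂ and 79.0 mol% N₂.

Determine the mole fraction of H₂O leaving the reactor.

0.0871

Stoichiometric O₂ = 3.5 × 276 = 966 kmol/h; O₂ fed = 966 × 1.505 = 1454 kmol/h.
N₂ fed = 1454 × 79/21 = 5469 kmol/h.
Fuel reacted = 0.768 × 276 → ξ = 212 kmol/h.
Outlet (n = n₀ + ν ξ):
  C₂H₆: 276 − 1(212) = 64.03
  O₂: 1454 − 3.5(212) = 711.9
  N₂: 5469 (inert)
  CO₂: 0 + 2(212) = 423.9
  H₂O: 0 + 3(212) = 635.9
Total out = 7305 kmol/h; y_H₂O = 635.9 / 7305 = 0.08705.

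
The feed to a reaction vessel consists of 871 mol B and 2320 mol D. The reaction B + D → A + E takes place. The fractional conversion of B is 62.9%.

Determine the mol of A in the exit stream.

B reacted = 0.629 × 871 = 547.9 mol; ν_B = −1, so ξ = 547.9/1 = 547.9 mol.
Outlet amounts (n = n₀ + ν ξ):
  B: 871 − 1(547.9) = 323.1
  D: 2320 − 1(547.9) = 1772
  A: 0 + 1(547.9) = 547.9
  E: 0 + 1(547.9) = 547.9

548 mol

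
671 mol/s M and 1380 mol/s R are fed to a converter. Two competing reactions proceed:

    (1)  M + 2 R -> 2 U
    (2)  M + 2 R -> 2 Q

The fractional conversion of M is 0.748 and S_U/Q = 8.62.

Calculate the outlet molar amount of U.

899 mol/s

Conversion of M: M consumed = 0.748 × 671 = 501.9 mol/s = 1ξ₁ + 1ξ₂.
Selectivity: 2ξ₁ / (2ξ₂) = 8.62 → ξ₁ = 8.62 ξ₂.
Substitute: (1·8.62 + 1) ξ₂ = 501.9 → ξ₂ = 52.17 mol/s, ξ₁ = 449.7 mol/s.
Outlet amounts (n = n₀ + Σ ν·ξ):
  M: 671 − 1(449.7) − 1(52.17) = 169.1
  R: 1380 − 2(449.7) − 2(52.17) = 376.2
  U: 0 + 2(449.7) = 899.5
  Q: 0 + 2(52.17) = 104.3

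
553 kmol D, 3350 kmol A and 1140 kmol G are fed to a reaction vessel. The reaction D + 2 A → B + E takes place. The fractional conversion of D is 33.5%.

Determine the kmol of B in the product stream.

185 kmol

D reacted = 0.335 × 553 = 185.3 kmol; ν_D = −1, so ξ = 185.3/1 = 185.3 kmol.
Outlet amounts (n = n₀ + ν ξ):
  D: 553 − 1(185.3) = 367.7
  A: 3350 − 2(185.3) = 2979
  B: 0 + 1(185.3) = 185.3
  E: 0 + 1(185.3) = 185.3
  G: 1140 (inert)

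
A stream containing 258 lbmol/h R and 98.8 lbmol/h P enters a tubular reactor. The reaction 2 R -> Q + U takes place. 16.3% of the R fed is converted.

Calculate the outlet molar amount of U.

R reacted = 0.163 × 258 = 42.05 lbmol/h; ν_R = −2, so ξ = 42.05/2 = 21.03 lbmol/h.
Outlet amounts (n = n₀ + ν ξ):
  R: 258 − 2(21.03) = 215.9
  Q: 0 + 1(21.03) = 21.03
  U: 0 + 1(21.03) = 21.03
  P: 98.8 (inert)

21 lbmol/h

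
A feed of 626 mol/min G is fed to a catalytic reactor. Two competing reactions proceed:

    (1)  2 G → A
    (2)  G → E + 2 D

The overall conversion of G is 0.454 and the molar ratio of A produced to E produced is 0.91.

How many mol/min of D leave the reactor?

Conversion of G: G consumed = 0.454 × 626 = 284.2 mol/min = 2ξ₁ + 1ξ₂.
Selectivity: 1ξ₁ / (1ξ₂) = 0.91 → ξ₁ = 0.91 ξ₂.
Substitute: (2·0.91 + 1) ξ₂ = 284.2 → ξ₂ = 100.8 mol/min, ξ₁ = 91.71 mol/min.
Outlet amounts (n = n₀ + Σ ν·ξ):
  G: 626 − 2(91.71) − 1(100.8) = 341.8
  A: 0 + 1(91.71) = 91.71
  E: 0 + 1(100.8) = 100.8
  D: 0 + 2(100.8) = 201.6

202 mol/min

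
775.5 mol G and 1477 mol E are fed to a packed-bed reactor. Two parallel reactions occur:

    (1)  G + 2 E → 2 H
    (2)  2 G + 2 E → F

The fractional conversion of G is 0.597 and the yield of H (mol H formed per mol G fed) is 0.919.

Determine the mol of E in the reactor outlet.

Yield of H: 2ξ₁ / 775.5 = 0.919 → ξ₁ = 356.3 mol.
Conversion of G: 1ξ₁ + 2ξ₂ = 0.597 × 775.5 = 463 → ξ₂ = 53.32 mol.
Outlet amounts (n = n₀ + Σ ν·ξ):
  G: 775.5 − 1(356.3) − 2(53.32) = 312.5
  E: 1477 − 2(356.3) − 2(53.32) = 657.7
  H: 0 + 2(356.3) = 712.7
  F: 0 + 1(53.32) = 53.32

658 mol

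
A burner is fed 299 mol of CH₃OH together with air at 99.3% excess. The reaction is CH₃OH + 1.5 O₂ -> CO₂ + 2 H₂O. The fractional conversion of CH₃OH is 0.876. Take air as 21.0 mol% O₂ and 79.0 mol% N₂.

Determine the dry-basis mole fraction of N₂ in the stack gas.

Stoichiometric O₂ = 1.5 × 299 = 448.5 mol; O₂ fed = 448.5 × 1.993 = 893.9 mol.
N₂ fed = 893.9 × 79/21 = 3363 mol.
Fuel reacted = 0.876 × 299 → ξ = 261.9 mol.
Outlet (n = n₀ + ν ξ):
  CH₃OH: 299 − 1(261.9) = 37.08
  O₂: 893.9 − 1.5(261.9) = 501
  N₂: 3363 (inert)
  CO₂: 0 + 1(261.9) = 261.9
  H₂O: 0 + 2(261.9) = 523.8
Dry total = 4163 mol; y_N₂ (dry) = 3363 / 4163 = 0.8078.

0.808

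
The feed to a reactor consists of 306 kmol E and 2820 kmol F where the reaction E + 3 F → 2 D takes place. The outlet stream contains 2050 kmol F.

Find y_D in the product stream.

For F: n = n₀ − 3ξ → 2050 = 2820 − 3ξ, giving ξ = 256.7 kmol.
Outlet amounts (n = n₀ + ν ξ):
  E: 306 − 1(256.7) = 49.33
  F: 2820 − 3(256.7) = 2050
  D: 0 + 2(256.7) = 513.3
Total out = 2613 kmol; y_D = 513.3 / 2613 = 0.1965.

0.196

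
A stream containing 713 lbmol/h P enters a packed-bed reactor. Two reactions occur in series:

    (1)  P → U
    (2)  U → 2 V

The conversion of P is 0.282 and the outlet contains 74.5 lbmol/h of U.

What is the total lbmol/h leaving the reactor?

Conversion of P: P consumed = 1ξ₁ = 0.282 × 713 → ξ₁ = 201.1 lbmol/h.
U balance: n_U = 0 + 1ξ₁ − 1ξ₂ = 74.5 → ξ₂ = (1·201.1 − 74.5)/1 = 126.6 lbmol/h.
Outlet amounts (n = n₀ + Σ ν·ξ):
  P: 713 − 1(201.1) = 511.9
  U: 0 + 1(201.1) − 1(126.6) = 74.5
  V: 0 + 2(126.6) = 253.1
Total out = 511.9 + 74.5 + 253.1 = 839.6 lbmol/h.

840 lbmol/h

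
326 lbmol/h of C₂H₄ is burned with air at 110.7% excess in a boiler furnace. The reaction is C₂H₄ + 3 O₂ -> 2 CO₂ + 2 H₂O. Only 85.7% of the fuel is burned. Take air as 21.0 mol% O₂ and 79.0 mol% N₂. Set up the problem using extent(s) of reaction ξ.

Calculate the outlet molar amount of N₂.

Stoichiometric O₂ = 3 × 326 = 978 lbmol/h; O₂ fed = 978 × 2.107 = 2061 lbmol/h.
N₂ fed = 2061 × 79/21 = 7752 lbmol/h.
Fuel reacted = 0.857 × 326 → ξ = 279.4 lbmol/h.
Outlet (n = n₀ + ν ξ):
  C₂H₄: 326 − 1(279.4) = 46.62
  O₂: 2061 − 3(279.4) = 1223
  N₂: 7752 (inert)
  CO₂: 0 + 2(279.4) = 558.8
  H₂O: 0 + 2(279.4) = 558.8

7750 lbmol/h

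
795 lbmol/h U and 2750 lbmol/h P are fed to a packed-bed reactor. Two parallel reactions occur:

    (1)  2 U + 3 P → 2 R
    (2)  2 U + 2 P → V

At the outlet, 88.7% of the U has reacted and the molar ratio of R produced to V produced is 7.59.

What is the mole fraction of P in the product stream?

0.71

Conversion of U: U consumed = 0.887 × 795 = 705.2 lbmol/h = 2ξ₁ + 2ξ₂.
Selectivity: 2ξ₁ / (1ξ₂) = 7.59 → ξ₁ = 3.795 ξ₂.
Substitute: (2·3.795 + 2) ξ₂ = 705.2 → ξ₂ = 73.53 lbmol/h, ξ₁ = 279.1 lbmol/h.
Outlet amounts (n = n₀ + Σ ν·ξ):
  U: 795 − 2(279.1) − 2(73.53) = 89.84
  P: 2750 − 3(279.1) − 2(73.53) = 1766
  R: 0 + 2(279.1) = 558.1
  V: 0 + 1(73.53) = 73.53
Total out = 2487 lbmol/h; y_P = 1766 / 2487 = 0.7099.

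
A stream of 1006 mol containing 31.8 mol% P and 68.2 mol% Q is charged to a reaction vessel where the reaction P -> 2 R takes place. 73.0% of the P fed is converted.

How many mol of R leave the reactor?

467 mol

P reacted = 0.73 × 319.9 = 233.5 mol; ν_P = −1, so ξ = 233.5/1 = 233.5 mol.
Outlet amounts (n = n₀ + ν ξ):
  P: 319.9 − 1(233.5) = 86.38
  R: 0 + 2(233.5) = 467.1
  Q: 686.1 (inert)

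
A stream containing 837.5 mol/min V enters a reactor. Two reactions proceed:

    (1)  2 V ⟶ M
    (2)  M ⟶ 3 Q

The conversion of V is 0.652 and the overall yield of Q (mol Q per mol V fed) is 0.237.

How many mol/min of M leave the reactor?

207 mol/min

Conversion of V: V consumed = 2ξ₁ = 0.652 × 837.5 → ξ₁ = 273 mol/min.
Yield of Q: 3ξ₂ / 837.5 = 0.237 → ξ₂ = 66.16 mol/min.
Outlet amounts (n = n₀ + Σ ν·ξ):
  V: 837.5 − 2(273) = 291.4
  M: 0 + 1(273) − 1(66.16) = 206.9
  Q: 0 + 3(66.16) = 198.5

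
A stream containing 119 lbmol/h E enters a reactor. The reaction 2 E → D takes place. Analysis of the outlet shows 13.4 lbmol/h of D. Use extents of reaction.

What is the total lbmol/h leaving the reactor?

106 lbmol/h

For D: n = n₀ + 1ξ → 13.4 = 0 + 1ξ, giving ξ = 13.4 lbmol/h.
Outlet amounts (n = n₀ + ν ξ):
  E: 119 − 2(13.4) = 92.2
  D: 0 + 1(13.4) = 13.4
Total out = 92.2 + 13.4 = 105.6 lbmol/h.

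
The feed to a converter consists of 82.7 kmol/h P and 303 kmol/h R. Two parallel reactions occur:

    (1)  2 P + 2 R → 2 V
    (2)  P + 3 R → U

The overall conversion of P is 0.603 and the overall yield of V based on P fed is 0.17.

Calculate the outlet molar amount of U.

35.8 kmol/h

Yield of V: 2ξ₁ / 82.7 = 0.17 → ξ₁ = 7.03 kmol/h.
Conversion of P: 2ξ₁ + 1ξ₂ = 0.603 × 82.7 = 49.87 → ξ₂ = 35.81 kmol/h.
Outlet amounts (n = n₀ + Σ ν·ξ):
  P: 82.7 − 2(7.03) − 1(35.81) = 32.83
  R: 303 − 2(7.03) − 3(35.81) = 181.5
  V: 0 + 2(7.03) = 14.06
  U: 0 + 1(35.81) = 35.81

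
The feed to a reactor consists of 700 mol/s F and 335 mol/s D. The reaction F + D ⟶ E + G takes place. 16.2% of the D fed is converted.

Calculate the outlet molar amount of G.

D reacted = 0.162 × 335 = 54.27 mol/s; ν_D = −1, so ξ = 54.27/1 = 54.27 mol/s.
Outlet amounts (n = n₀ + ν ξ):
  F: 700 − 1(54.27) = 645.7
  D: 335 − 1(54.27) = 280.7
  E: 0 + 1(54.27) = 54.27
  G: 0 + 1(54.27) = 54.27

54.3 mol/s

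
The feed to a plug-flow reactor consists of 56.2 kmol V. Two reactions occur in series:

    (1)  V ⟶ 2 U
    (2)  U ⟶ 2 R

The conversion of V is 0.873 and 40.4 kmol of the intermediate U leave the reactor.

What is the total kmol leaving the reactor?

163 kmol

Conversion of V: V consumed = 1ξ₁ = 0.873 × 56.2 → ξ₁ = 49.06 kmol.
U balance: n_U = 0 + 2ξ₁ − 1ξ₂ = 40.4 → ξ₂ = (2·49.06 − 40.4)/1 = 57.73 kmol.
Outlet amounts (n = n₀ + Σ ν·ξ):
  V: 56.2 − 1(49.06) = 7.137
  U: 0 + 2(49.06) − 1(57.73) = 40.4
  R: 0 + 2(57.73) = 115.5
Total out = 7.137 + 40.4 + 115.5 = 163 kmol.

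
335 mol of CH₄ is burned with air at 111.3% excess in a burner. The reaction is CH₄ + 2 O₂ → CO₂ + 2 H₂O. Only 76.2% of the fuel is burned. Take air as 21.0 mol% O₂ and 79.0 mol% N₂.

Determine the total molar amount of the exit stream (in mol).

Stoichiometric O₂ = 2 × 335 = 670 mol; O₂ fed = 670 × 2.113 = 1416 mol.
N₂ fed = 1416 × 79/21 = 5326 mol.
Fuel reacted = 0.762 × 335 → ξ = 255.3 mol.
Outlet (n = n₀ + ν ξ):
  CH₄: 335 − 1(255.3) = 79.73
  O₂: 1416 − 2(255.3) = 905.2
  N₂: 5326 (inert)
  CO₂: 0 + 1(255.3) = 255.3
  H₂O: 0 + 2(255.3) = 510.5
Total out = 79.73 + 905.2 + 5326 + 255.3 + 510.5 = 7076 mol.

7080 mol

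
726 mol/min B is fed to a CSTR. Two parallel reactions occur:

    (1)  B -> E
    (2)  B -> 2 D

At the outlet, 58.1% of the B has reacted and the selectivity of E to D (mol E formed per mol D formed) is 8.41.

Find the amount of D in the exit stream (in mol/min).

Conversion of B: B consumed = 0.581 × 726 = 421.8 mol/min = 1ξ₁ + 1ξ₂.
Selectivity: 1ξ₁ / (2ξ₂) = 8.41 → ξ₁ = 16.82 ξ₂.
Substitute: (1·16.82 + 1) ξ₂ = 421.8 → ξ₂ = 23.67 mol/min, ξ₁ = 398.1 mol/min.
Outlet amounts (n = n₀ + Σ ν·ξ):
  B: 726 − 1(398.1) − 1(23.67) = 304.2
  E: 0 + 1(398.1) = 398.1
  D: 0 + 2(23.67) = 47.34

47.3 mol/min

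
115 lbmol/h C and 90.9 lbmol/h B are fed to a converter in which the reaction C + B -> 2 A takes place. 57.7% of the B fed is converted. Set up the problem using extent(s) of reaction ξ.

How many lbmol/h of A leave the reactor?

B reacted = 0.577 × 90.9 = 52.45 lbmol/h; ν_B = −1, so ξ = 52.45/1 = 52.45 lbmol/h.
Outlet amounts (n = n₀ + ν ξ):
  C: 115 − 1(52.45) = 62.55
  B: 90.9 − 1(52.45) = 38.45
  A: 0 + 2(52.45) = 104.9

105 lbmol/h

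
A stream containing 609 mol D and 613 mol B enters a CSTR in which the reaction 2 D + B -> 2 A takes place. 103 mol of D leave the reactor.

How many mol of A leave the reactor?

For D: n = n₀ − 2ξ → 103 = 609 − 2ξ, giving ξ = 253 mol.
Outlet amounts (n = n₀ + ν ξ):
  D: 609 − 2(253) = 103
  B: 613 − 1(253) = 360
  A: 0 + 2(253) = 506

506 mol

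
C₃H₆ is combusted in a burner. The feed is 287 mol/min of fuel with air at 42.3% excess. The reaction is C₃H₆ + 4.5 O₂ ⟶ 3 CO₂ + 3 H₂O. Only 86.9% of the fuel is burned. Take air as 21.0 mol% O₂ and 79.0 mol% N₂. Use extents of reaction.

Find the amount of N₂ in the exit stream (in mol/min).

Stoichiometric O₂ = 4.5 × 287 = 1292 mol/min; O₂ fed = 1292 × 1.423 = 1838 mol/min.
N₂ fed = 1838 × 79/21 = 6914 mol/min.
Fuel reacted = 0.869 × 287 → ξ = 249.4 mol/min.
Outlet (n = n₀ + ν ξ):
  C₃H₆: 287 − 1(249.4) = 37.6
  O₂: 1838 − 4.5(249.4) = 715.5
  N₂: 6914 (inert)
  CO₂: 0 + 3(249.4) = 748.2
  H₂O: 0 + 3(249.4) = 748.2

6910 mol/min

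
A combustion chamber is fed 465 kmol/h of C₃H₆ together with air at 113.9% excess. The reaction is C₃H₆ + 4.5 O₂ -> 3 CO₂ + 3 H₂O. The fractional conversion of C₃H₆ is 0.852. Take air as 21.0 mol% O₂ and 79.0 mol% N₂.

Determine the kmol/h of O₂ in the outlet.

Stoichiometric O₂ = 4.5 × 465 = 2092 kmol/h; O₂ fed = 2092 × 2.139 = 4476 kmol/h.
N₂ fed = 4476 × 79/21 = 16840 kmol/h.
Fuel reacted = 0.852 × 465 → ξ = 396.2 kmol/h.
Outlet (n = n₀ + ν ξ):
  C₃H₆: 465 − 1(396.2) = 68.82
  O₂: 4476 − 4.5(396.2) = 2693
  N₂: 16840 (inert)
  CO₂: 0 + 3(396.2) = 1189
  H₂O: 0 + 3(396.2) = 1189

2690 kmol/h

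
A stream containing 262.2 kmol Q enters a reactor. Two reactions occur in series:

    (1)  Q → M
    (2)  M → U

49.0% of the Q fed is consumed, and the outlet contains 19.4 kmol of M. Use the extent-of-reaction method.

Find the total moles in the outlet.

262 kmol

Conversion of Q: Q consumed = 1ξ₁ = 0.49 × 262.2 → ξ₁ = 128.5 kmol.
M balance: n_M = 0 + 1ξ₁ − 1ξ₂ = 19.4 → ξ₂ = (1·128.5 − 19.4)/1 = 109.1 kmol.
Outlet amounts (n = n₀ + Σ ν·ξ):
  Q: 262.2 − 1(128.5) = 133.7
  M: 0 + 1(128.5) − 1(109.1) = 19.4
  U: 0 + 1(109.1) = 109.1
Total out = 133.7 + 19.4 + 109.1 = 262.2 kmol.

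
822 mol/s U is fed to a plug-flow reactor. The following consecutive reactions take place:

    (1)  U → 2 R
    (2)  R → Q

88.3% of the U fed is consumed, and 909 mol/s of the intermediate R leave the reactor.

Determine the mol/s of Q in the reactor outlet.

Conversion of U: U consumed = 1ξ₁ = 0.883 × 822 → ξ₁ = 725.8 mol/s.
R balance: n_R = 0 + 2ξ₁ − 1ξ₂ = 909 → ξ₂ = (2·725.8 − 909)/1 = 542.7 mol/s.
Outlet amounts (n = n₀ + Σ ν·ξ):
  U: 822 − 1(725.8) = 96.17
  R: 0 + 2(725.8) − 1(542.7) = 909
  Q: 0 + 1(542.7) = 542.7

543 mol/s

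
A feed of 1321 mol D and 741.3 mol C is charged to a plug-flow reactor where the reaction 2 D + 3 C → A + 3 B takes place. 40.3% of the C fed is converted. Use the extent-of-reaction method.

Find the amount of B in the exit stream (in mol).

299 mol

C reacted = 0.403 × 741.3 = 298.7 mol; ν_C = −3, so ξ = 298.7/3 = 99.58 mol.
Outlet amounts (n = n₀ + ν ξ):
  D: 1321 − 2(99.58) = 1122
  C: 741.3 − 3(99.58) = 442.6
  A: 0 + 1(99.58) = 99.58
  B: 0 + 3(99.58) = 298.7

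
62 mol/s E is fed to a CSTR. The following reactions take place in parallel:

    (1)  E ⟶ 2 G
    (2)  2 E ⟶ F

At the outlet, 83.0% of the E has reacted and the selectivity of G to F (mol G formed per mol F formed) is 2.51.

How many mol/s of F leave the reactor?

15.8 mol/s

Conversion of E: E consumed = 0.83 × 62 = 51.46 mol/s = 1ξ₁ + 2ξ₂.
Selectivity: 2ξ₁ / (1ξ₂) = 2.51 → ξ₁ = 1.255 ξ₂.
Substitute: (1·1.255 + 2) ξ₂ = 51.46 → ξ₂ = 15.81 mol/s, ξ₁ = 19.84 mol/s.
Outlet amounts (n = n₀ + Σ ν·ξ):
  E: 62 − 1(19.84) − 2(15.81) = 10.54
  G: 0 + 2(19.84) = 39.68
  F: 0 + 1(15.81) = 15.81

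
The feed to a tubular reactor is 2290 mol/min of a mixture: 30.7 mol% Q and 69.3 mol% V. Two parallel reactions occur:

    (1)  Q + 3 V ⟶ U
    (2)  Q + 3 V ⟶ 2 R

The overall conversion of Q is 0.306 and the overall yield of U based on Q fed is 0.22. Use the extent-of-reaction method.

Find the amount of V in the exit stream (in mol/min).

942 mol/min

Yield of U: 1ξ₁ / 703 = 0.22 → ξ₁ = 154.7 mol/min.
Conversion of Q: 1ξ₁ + 1ξ₂ = 0.306 × 703 = 215.1 → ξ₂ = 60.46 mol/min.
Outlet amounts (n = n₀ + Σ ν·ξ):
  Q: 703 − 1(154.7) − 1(60.46) = 487.9
  V: 1587 − 3(154.7) − 3(60.46) = 941.6
  U: 0 + 1(154.7) = 154.7
  R: 0 + 2(60.46) = 120.9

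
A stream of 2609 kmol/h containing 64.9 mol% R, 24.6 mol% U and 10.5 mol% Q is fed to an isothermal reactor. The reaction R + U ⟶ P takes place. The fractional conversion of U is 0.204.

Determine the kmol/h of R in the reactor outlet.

U reacted = 0.204 × 641.8 = 130.9 kmol/h; ν_U = −1, so ξ = 130.9/1 = 130.9 kmol/h.
Outlet amounts (n = n₀ + ν ξ):
  R: 1693 − 1(130.9) = 1562
  U: 641.8 − 1(130.9) = 510.9
  P: 0 + 1(130.9) = 130.9
  Q: 273.9 (inert)

1560 kmol/h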